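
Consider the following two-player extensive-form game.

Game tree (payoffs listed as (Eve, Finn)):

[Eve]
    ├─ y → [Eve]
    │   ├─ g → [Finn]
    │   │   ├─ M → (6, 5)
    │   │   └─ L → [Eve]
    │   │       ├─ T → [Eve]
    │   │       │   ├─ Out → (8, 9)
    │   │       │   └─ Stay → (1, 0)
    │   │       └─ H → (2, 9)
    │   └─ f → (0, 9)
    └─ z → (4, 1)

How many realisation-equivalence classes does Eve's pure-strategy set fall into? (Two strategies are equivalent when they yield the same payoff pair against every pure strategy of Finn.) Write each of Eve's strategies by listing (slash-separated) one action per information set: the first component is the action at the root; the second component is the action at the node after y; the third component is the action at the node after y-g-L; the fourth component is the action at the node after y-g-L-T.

5

Eve has 16 pure strategies: y/g/T/Out, y/g/T/Stay, y/g/H/Out, y/g/H/Stay, y/f/T/Out, y/f/T/Stay, y/f/H/Out, y/f/H/Stay, z/g/T/Out, z/g/T/Stay, z/g/H/Out, z/g/H/Stay, z/f/T/Out, z/f/T/Stay, z/f/H/Out, z/f/H/Stay. Columns: M, L.
{y/g/T/Out} → row (6,5) (8,9)
{y/g/T/Stay} → row (6,5) (1,0)
{y/g/H/Out, y/g/H/Stay} → row (6,5) (2,9)
{y/f/T/Out, y/f/T/Stay, y/f/H/Out, y/f/H/Stay} → row (0,9) (0,9)
{z/g/T/Out, z/g/T/Stay, z/g/H/Out, z/g/H/Stay, z/f/T/Out, z/f/T/Stay, z/f/H/Out, z/f/H/Stay} → row (4,1) (4,1)
That's 5 distinct rows out of 16 strategies.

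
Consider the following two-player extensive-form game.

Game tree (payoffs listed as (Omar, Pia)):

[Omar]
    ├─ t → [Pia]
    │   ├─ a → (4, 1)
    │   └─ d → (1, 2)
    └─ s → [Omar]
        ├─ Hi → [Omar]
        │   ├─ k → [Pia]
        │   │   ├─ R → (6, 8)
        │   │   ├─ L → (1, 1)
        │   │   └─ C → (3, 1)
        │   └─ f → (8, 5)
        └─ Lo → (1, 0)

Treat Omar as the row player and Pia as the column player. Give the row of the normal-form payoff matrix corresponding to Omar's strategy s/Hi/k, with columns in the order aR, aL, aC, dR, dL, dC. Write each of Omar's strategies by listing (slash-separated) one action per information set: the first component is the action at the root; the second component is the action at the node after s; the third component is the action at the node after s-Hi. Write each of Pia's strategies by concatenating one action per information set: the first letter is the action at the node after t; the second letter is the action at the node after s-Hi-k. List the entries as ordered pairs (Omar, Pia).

vs aR: Omar plays s → Omar plays Hi at [s] → Omar plays k at [s-Hi] → Pia plays R at [s-Hi-k] → (6, 8)
vs aL: Omar plays s → Omar plays Hi at [s] → Omar plays k at [s-Hi] → Pia plays L at [s-Hi-k] → (1, 1)
vs aC: Omar plays s → Omar plays Hi at [s] → Omar plays k at [s-Hi] → Pia plays C at [s-Hi-k] → (3, 1)
vs dR: Omar plays s → Omar plays Hi at [s] → Omar plays k at [s-Hi] → Pia plays R at [s-Hi-k] → (6, 8)
vs dL: Omar plays s → Omar plays Hi at [s] → Omar plays k at [s-Hi] → Pia plays L at [s-Hi-k] → (1, 1)
vs dC: Omar plays s → Omar plays Hi at [s] → Omar plays k at [s-Hi] → Pia plays C at [s-Hi-k] → (3, 1)

(6,8) (1,1) (3,1) (6,8) (1,1) (3,1)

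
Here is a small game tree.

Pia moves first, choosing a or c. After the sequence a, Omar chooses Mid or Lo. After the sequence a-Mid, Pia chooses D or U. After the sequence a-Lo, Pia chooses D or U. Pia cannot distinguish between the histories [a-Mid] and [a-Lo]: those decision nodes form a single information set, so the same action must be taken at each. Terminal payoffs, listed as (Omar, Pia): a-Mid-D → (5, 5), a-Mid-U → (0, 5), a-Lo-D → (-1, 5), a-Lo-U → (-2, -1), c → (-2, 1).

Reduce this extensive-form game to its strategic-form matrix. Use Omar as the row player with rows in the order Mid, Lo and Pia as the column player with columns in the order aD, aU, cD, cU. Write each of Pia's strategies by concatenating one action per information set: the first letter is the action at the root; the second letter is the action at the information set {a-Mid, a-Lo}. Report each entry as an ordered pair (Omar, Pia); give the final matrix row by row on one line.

Row Mid: aD→(5,5), aU→(0,5), cD→(-2,1), cU→(-2,1)
Row Lo: aD→(-1,5), aU→(-2,-1), cD→(-2,1), cU→(-2,1)

Mid: (5,5) (0,5) (-2,1) (-2,1) | Lo: (-1,5) (-2,-1) (-2,1) (-2,1)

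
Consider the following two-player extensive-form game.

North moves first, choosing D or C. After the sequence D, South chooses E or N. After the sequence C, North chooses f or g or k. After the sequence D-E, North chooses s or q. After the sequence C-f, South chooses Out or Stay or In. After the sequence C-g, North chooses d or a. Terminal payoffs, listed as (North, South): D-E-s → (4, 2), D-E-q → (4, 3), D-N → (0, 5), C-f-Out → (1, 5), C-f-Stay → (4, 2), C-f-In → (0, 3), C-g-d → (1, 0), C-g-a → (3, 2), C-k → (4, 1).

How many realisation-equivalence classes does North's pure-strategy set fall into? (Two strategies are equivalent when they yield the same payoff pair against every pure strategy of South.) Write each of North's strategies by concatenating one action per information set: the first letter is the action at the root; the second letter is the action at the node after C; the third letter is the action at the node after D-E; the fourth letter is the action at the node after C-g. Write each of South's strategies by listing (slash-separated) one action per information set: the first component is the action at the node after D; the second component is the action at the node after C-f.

North has 24 pure strategies: Dfsd, Dfsa, Dfqd, Dfqa, Dgsd, Dgsa, Dgqd, Dgqa, Dksd, Dksa, Dkqd, Dkqa, Cfsd, Cfsa, Cfqd, Cfqa, Cgsd, Cgsa, Cgqd, Cgqa, Cksd, Cksa, Ckqd, Ckqa. Columns: E/Out, E/Stay, E/In, N/Out, N/Stay, N/In.
{Dfsd, Dfsa, Dgsd, Dgsa, Dksd, Dksa} → row (4,2) (4,2) (4,2) (0,5) (0,5) (0,5)
{Dfqd, Dfqa, Dgqd, Dgqa, Dkqd, Dkqa} → row (4,3) (4,3) (4,3) (0,5) (0,5) (0,5)
{Cfsd, Cfsa, Cfqd, Cfqa} → row (1,5) (4,2) (0,3) (1,5) (4,2) (0,3)
{Cgsd, Cgqd} → row (1,0) (1,0) (1,0) (1,0) (1,0) (1,0)
{Cgsa, Cgqa} → row (3,2) (3,2) (3,2) (3,2) (3,2) (3,2)
{Cksd, Cksa, Ckqd, Ckqa} → row (4,1) (4,1) (4,1) (4,1) (4,1) (4,1)
That's 6 distinct rows out of 24 strategies.

6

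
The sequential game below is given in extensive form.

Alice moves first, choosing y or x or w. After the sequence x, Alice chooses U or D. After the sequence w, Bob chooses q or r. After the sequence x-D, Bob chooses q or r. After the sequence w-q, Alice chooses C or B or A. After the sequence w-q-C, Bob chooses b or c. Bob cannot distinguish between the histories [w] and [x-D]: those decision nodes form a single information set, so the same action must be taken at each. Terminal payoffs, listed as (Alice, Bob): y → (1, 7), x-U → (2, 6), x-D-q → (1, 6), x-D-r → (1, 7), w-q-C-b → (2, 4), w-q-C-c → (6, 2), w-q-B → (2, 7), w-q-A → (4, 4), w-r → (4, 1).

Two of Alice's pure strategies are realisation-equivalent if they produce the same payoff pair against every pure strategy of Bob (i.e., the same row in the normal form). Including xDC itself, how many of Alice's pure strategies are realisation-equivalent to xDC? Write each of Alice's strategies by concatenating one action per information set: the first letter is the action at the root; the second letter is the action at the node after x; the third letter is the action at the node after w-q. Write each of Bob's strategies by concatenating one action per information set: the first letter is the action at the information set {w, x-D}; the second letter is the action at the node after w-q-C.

3

Row for xDC (columns qb, qc, rb, rc): (1,6) (1,6) (1,7) (1,7).
Under xDC, Alice's choice at the node after w-q can never be reached regardless of what Bob does, so varying those choices leaves every outcome unchanged.
Holding the reachable choices fixed and varying the unreachable one freely already gives 3 equivalent strategies.
No other strategy reproduces this row, so those 3 are the full class: xDC, xDB, xDA.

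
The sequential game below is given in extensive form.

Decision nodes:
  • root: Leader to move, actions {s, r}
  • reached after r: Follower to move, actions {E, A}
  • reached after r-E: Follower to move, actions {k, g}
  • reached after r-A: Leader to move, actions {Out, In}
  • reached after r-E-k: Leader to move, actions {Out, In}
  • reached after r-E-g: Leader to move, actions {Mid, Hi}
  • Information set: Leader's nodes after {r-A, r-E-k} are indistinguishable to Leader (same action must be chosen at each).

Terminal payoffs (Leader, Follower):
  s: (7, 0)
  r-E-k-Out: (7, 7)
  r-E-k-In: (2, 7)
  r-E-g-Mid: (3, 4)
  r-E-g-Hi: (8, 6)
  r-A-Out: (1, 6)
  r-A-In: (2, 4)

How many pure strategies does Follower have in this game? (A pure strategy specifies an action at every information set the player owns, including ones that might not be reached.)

4

Follower owns the node after r with actions {E, A} — two choices.
Follower owns the node after r-E with actions {k, g} — two choices.
A pure strategy fixes one action at each information set independently, so the count is the product 2 × 2 = 4.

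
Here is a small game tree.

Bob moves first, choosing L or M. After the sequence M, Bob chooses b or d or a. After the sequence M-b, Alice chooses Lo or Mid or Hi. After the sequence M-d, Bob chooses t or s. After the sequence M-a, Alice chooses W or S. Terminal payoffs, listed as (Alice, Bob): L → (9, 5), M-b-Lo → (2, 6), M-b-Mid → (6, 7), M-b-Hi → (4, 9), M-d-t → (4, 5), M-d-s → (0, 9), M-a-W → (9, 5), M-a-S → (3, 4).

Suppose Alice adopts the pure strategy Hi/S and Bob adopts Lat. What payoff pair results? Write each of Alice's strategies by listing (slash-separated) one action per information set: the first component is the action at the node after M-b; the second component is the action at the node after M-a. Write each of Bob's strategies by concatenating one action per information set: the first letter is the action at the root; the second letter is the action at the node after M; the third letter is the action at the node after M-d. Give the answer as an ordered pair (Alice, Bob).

(9, 5)

Trace the play path from the root:
  Bob plays L
→ terminal payoff (9, 5).
(Alice's choice at the node after M-b is never reached on this path, so it doesn't affect the outcome.)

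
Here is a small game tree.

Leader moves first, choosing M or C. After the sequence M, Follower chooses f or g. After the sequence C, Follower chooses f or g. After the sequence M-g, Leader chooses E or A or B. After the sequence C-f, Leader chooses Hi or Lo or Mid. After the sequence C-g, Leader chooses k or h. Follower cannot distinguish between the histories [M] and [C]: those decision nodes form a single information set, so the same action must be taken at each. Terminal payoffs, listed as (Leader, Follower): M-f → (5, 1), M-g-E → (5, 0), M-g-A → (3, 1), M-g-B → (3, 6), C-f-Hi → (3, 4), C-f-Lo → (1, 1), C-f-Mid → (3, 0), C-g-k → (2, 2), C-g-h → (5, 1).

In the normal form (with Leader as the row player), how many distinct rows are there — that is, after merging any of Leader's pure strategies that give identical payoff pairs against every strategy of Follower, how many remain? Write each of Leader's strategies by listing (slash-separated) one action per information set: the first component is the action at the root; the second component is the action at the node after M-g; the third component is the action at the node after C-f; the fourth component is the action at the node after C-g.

9

Leader has 36 pure strategies: M/E/Hi/k, M/E/Hi/h, M/E/Lo/k, M/E/Lo/h, M/E/Mid/k, M/E/Mid/h, M/A/Hi/k, M/A/Hi/h, M/A/Lo/k, M/A/Lo/h, M/A/Mid/k, M/A/Mid/h, M/B/Hi/k, M/B/Hi/h, M/B/Lo/k, M/B/Lo/h, M/B/Mid/k, M/B/Mid/h, C/E/Hi/k, C/E/Hi/h, C/E/Lo/k, C/E/Lo/h, C/E/Mid/k, C/E/Mid/h, C/A/Hi/k, C/A/Hi/h, C/A/Lo/k, C/A/Lo/h, C/A/Mid/k, C/A/Mid/h, C/B/Hi/k, C/B/Hi/h, C/B/Lo/k, C/B/Lo/h, C/B/Mid/k, C/B/Mid/h. Columns: f, g.
{M/E/Hi/k, M/E/Hi/h, M/E/Lo/k, M/E/Lo/h, M/E/Mid/k, M/E/Mid/h} → row (5,1) (5,0)
{M/A/Hi/k, M/A/Hi/h, M/A/Lo/k, M/A/Lo/h, M/A/Mid/k, M/A/Mid/h} → row (5,1) (3,1)
{M/B/Hi/k, M/B/Hi/h, M/B/Lo/k, M/B/Lo/h, M/B/Mid/k, M/B/Mid/h} → row (5,1) (3,6)
{C/E/Hi/k, C/A/Hi/k, C/B/Hi/k} → row (3,4) (2,2)
{C/E/Hi/h, C/A/Hi/h, C/B/Hi/h} → row (3,4) (5,1)
{C/E/Lo/k, C/A/Lo/k, C/B/Lo/k} → row (1,1) (2,2)
{C/E/Lo/h, C/A/Lo/h, C/B/Lo/h} → row (1,1) (5,1)
{C/E/Mid/k, C/A/Mid/k, C/B/Mid/k} → row (3,0) (2,2)
{C/E/Mid/h, C/A/Mid/h, C/B/Mid/h} → row (3,0) (5,1)
That's 9 distinct rows out of 36 strategies.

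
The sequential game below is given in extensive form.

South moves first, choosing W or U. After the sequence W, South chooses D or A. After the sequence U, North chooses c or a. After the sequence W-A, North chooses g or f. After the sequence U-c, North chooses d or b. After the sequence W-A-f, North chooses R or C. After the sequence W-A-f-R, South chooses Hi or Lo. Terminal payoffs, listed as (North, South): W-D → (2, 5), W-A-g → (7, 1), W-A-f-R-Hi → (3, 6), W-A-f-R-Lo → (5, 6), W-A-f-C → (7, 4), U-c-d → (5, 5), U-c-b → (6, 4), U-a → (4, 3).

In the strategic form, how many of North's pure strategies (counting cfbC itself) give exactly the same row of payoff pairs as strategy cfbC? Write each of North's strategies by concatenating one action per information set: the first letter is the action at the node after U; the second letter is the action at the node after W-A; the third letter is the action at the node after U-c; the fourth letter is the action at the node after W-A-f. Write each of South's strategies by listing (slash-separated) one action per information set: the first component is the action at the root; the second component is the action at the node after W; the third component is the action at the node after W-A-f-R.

Row for cfbC (columns W/D/Hi, W/D/Lo, W/A/Hi, W/A/Lo, U/D/Hi, U/D/Lo, U/A/Hi, U/A/Lo): (2,5) (2,5) (7,4) (7,4) (6,4) (6,4) (6,4) (6,4).
Every one of North's information sets is on the play path for some reply by South when North follows cfbC.
Changing the action at any of them therefore changes at least one column, so only cfbC itself gives this row.

1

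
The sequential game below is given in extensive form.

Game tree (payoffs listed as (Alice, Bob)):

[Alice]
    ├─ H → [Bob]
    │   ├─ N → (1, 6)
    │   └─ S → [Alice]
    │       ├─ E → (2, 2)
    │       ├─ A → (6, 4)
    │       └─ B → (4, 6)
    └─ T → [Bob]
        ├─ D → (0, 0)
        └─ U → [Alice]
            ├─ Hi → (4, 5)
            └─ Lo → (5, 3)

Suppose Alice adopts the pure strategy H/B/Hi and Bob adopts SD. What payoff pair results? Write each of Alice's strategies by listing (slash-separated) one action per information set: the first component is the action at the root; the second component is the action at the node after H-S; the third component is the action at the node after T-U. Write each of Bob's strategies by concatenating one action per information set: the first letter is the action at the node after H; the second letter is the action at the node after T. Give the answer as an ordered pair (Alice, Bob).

Trace the play path from the root:
  Alice plays H
  Bob plays S at [H]
  Alice plays B at [H-S]
→ terminal payoff (4, 6).
(Alice's choice at the node after T-U is never reached on this path, so it doesn't affect the outcome.)

(4, 6)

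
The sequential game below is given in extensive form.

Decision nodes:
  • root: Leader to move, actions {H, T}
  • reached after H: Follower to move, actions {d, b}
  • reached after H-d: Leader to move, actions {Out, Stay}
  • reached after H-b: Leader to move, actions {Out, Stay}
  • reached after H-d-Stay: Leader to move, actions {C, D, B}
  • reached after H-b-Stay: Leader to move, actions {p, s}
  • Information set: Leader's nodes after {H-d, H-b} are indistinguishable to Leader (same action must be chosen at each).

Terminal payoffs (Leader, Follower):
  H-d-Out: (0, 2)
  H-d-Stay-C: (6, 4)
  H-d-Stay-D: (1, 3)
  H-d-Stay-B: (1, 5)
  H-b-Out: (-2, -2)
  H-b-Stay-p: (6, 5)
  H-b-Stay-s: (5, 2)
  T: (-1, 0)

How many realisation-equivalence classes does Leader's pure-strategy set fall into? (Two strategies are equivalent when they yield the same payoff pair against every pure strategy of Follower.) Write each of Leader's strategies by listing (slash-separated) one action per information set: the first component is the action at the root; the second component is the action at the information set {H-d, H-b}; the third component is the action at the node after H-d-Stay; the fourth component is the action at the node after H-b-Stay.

8

Leader has 24 pure strategies: H/Out/C/p, H/Out/C/s, H/Out/D/p, H/Out/D/s, H/Out/B/p, H/Out/B/s, H/Stay/C/p, H/Stay/C/s, H/Stay/D/p, H/Stay/D/s, H/Stay/B/p, H/Stay/B/s, T/Out/C/p, T/Out/C/s, T/Out/D/p, T/Out/D/s, T/Out/B/p, T/Out/B/s, T/Stay/C/p, T/Stay/C/s, T/Stay/D/p, T/Stay/D/s, T/Stay/B/p, T/Stay/B/s. Columns: d, b.
{H/Out/C/p, H/Out/C/s, H/Out/D/p, H/Out/D/s, H/Out/B/p, H/Out/B/s} → row (0,2) (-2,-2)
{H/Stay/C/p} → row (6,4) (6,5)
{H/Stay/C/s} → row (6,4) (5,2)
{H/Stay/D/p} → row (1,3) (6,5)
{H/Stay/D/s} → row (1,3) (5,2)
{H/Stay/B/p} → row (1,5) (6,5)
{H/Stay/B/s} → row (1,5) (5,2)
{T/Out/C/p, T/Out/C/s, T/Out/D/p, T/Out/D/s, T/Out/B/p, T/Out/B/s, T/Stay/C/p, T/Stay/C/s, T/Stay/D/p, T/Stay/D/s, T/Stay/B/p, T/Stay/B/s} → row (-1,0) (-1,0)
That's 8 distinct rows out of 24 strategies.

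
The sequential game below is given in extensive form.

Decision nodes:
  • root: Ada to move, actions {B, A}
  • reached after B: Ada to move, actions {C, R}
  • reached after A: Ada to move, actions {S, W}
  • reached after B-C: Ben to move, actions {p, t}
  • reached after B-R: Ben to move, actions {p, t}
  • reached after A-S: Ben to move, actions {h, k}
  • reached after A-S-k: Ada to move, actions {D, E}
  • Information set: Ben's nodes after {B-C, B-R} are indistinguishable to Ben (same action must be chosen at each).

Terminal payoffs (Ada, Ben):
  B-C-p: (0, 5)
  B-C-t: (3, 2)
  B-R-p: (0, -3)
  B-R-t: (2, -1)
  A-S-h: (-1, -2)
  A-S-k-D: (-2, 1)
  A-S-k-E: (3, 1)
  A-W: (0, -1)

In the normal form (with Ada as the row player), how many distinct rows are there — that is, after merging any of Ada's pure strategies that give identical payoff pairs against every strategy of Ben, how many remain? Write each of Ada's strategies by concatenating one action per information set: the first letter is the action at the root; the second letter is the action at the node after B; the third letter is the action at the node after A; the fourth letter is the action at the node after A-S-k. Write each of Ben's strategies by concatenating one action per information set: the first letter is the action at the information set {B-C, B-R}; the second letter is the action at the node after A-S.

5

Ada has 16 pure strategies: BCSD, BCSE, BCWD, BCWE, BRSD, BRSE, BRWD, BRWE, ACSD, ACSE, ACWD, ACWE, ARSD, ARSE, ARWD, ARWE. Columns: ph, pk, th, tk.
{BCSD, BCSE, BCWD, BCWE} → row (0,5) (0,5) (3,2) (3,2)
{BRSD, BRSE, BRWD, BRWE} → row (0,-3) (0,-3) (2,-1) (2,-1)
{ACSD, ARSD} → row (-1,-2) (-2,1) (-1,-2) (-2,1)
{ACSE, ARSE} → row (-1,-2) (3,1) (-1,-2) (3,1)
{ACWD, ACWE, ARWD, ARWE} → row (0,-1) (0,-1) (0,-1) (0,-1)
That's 5 distinct rows out of 16 strategies.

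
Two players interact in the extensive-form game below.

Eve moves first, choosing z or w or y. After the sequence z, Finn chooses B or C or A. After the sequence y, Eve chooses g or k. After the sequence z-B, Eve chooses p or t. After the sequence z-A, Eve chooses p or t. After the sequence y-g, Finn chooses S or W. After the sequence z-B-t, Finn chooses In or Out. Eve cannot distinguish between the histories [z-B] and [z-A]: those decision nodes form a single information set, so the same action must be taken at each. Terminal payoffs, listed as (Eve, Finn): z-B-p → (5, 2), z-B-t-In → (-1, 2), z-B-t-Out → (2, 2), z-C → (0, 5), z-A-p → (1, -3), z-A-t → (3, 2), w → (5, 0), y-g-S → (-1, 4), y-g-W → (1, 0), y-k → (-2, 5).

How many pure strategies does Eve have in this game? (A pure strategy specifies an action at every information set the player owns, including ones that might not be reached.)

12

Eve owns the root with actions {z, w, y} — three choices.
Eve owns the node after y with actions {g, k} — two choices.
Eve owns the information set {z-B, z-A} with actions {p, t} — two choices.
A pure strategy fixes one action at each information set independently, so the count is the product 3 × 2 × 2 = 12.
(For reference, Finn has 12 pure strategies, giving a 12×12 normal-form matrix.)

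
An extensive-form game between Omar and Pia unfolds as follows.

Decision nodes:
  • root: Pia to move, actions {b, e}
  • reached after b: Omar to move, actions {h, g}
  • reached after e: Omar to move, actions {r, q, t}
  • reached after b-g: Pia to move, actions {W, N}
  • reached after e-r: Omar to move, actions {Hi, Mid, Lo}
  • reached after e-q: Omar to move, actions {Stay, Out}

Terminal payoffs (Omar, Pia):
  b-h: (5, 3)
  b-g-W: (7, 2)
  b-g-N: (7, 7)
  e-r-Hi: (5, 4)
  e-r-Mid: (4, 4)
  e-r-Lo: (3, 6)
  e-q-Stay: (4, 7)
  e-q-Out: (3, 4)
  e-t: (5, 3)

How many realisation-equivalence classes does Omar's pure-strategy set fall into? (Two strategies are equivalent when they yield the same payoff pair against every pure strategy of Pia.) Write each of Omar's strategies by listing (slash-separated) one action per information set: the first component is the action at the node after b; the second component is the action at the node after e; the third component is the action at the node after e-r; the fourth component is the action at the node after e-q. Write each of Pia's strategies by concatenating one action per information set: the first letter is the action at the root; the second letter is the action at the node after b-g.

Omar has 36 pure strategies: h/r/Hi/Stay, h/r/Hi/Out, h/r/Mid/Stay, h/r/Mid/Out, h/r/Lo/Stay, h/r/Lo/Out, h/q/Hi/Stay, h/q/Hi/Out, h/q/Mid/Stay, h/q/Mid/Out, h/q/Lo/Stay, h/q/Lo/Out, h/t/Hi/Stay, h/t/Hi/Out, h/t/Mid/Stay, h/t/Mid/Out, h/t/Lo/Stay, h/t/Lo/Out, g/r/Hi/Stay, g/r/Hi/Out, g/r/Mid/Stay, g/r/Mid/Out, g/r/Lo/Stay, g/r/Lo/Out, g/q/Hi/Stay, g/q/Hi/Out, g/q/Mid/Stay, g/q/Mid/Out, g/q/Lo/Stay, g/q/Lo/Out, g/t/Hi/Stay, g/t/Hi/Out, g/t/Mid/Stay, g/t/Mid/Out, g/t/Lo/Stay, g/t/Lo/Out. Columns: bW, bN, eW, eN.
{h/r/Hi/Stay, h/r/Hi/Out} → row (5,3) (5,3) (5,4) (5,4)
{h/r/Mid/Stay, h/r/Mid/Out} → row (5,3) (5,3) (4,4) (4,4)
{h/r/Lo/Stay, h/r/Lo/Out} → row (5,3) (5,3) (3,6) (3,6)
{h/q/Hi/Stay, h/q/Mid/Stay, h/q/Lo/Stay} → row (5,3) (5,3) (4,7) (4,7)
{h/q/Hi/Out, h/q/Mid/Out, h/q/Lo/Out} → row (5,3) (5,3) (3,4) (3,4)
{h/t/Hi/Stay, h/t/Hi/Out, h/t/Mid/Stay, h/t/Mid/Out, h/t/Lo/Stay, h/t/Lo/Out} → row (5,3) (5,3) (5,3) (5,3)
{g/r/Hi/Stay, g/r/Hi/Out} → row (7,2) (7,7) (5,4) (5,4)
{g/r/Mid/Stay, g/r/Mid/Out} → row (7,2) (7,7) (4,4) (4,4)
{g/r/Lo/Stay, g/r/Lo/Out} → row (7,2) (7,7) (3,6) (3,6)
{g/q/Hi/Stay, g/q/Mid/Stay, g/q/Lo/Stay} → row (7,2) (7,7) (4,7) (4,7)
{g/q/Hi/Out, g/q/Mid/Out, g/q/Lo/Out} → row (7,2) (7,7) (3,4) (3,4)
{g/t/Hi/Stay, g/t/Hi/Out, g/t/Mid/Stay, g/t/Mid/Out, g/t/Lo/Stay, g/t/Lo/Out} → row (7,2) (7,7) (5,3) (5,3)
That's 12 distinct rows out of 36 strategies.

12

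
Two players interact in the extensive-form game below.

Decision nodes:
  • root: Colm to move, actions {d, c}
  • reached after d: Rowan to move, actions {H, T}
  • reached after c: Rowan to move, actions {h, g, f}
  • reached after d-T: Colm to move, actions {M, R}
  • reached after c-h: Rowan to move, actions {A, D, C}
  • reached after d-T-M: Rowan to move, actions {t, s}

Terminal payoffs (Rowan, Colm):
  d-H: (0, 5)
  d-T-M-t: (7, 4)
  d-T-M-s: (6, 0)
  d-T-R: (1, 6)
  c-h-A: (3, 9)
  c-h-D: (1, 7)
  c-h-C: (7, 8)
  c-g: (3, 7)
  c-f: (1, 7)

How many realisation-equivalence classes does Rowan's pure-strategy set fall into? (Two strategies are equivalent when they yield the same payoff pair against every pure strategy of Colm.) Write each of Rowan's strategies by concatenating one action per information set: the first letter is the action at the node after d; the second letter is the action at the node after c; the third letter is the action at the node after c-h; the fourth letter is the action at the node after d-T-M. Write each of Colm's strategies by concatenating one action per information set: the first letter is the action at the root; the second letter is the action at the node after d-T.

Rowan has 36 pure strategies: HhAt, HhAs, HhDt, HhDs, HhCt, HhCs, HgAt, HgAs, HgDt, HgDs, HgCt, HgCs, HfAt, HfAs, HfDt, HfDs, HfCt, HfCs, ThAt, ThAs, ThDt, ThDs, ThCt, ThCs, TgAt, TgAs, TgDt, TgDs, TgCt, TgCs, TfAt, TfAs, TfDt, TfDs, TfCt, TfCs. Columns: dM, dR, cM, cR.
{HhAt, HhAs} → row (0,5) (0,5) (3,9) (3,9)
{HhDt, HhDs, HfAt, HfAs, HfDt, HfDs, HfCt, HfCs} → row (0,5) (0,5) (1,7) (1,7)
{HhCt, HhCs} → row (0,5) (0,5) (7,8) (7,8)
{HgAt, HgAs, HgDt, HgDs, HgCt, HgCs} → row (0,5) (0,5) (3,7) (3,7)
{ThAt} → row (7,4) (1,6) (3,9) (3,9)
{ThAs} → row (6,0) (1,6) (3,9) (3,9)
{ThDt, TfAt, TfDt, TfCt} → row (7,4) (1,6) (1,7) (1,7)
{ThDs, TfAs, TfDs, TfCs} → row (6,0) (1,6) (1,7) (1,7)
{ThCt} → row (7,4) (1,6) (7,8) (7,8)
{ThCs} → row (6,0) (1,6) (7,8) (7,8)
{TgAt, TgDt, TgCt} → row (7,4) (1,6) (3,7) (3,7)
{TgAs, TgDs, TgCs} → row (6,0) (1,6) (3,7) (3,7)
That's 12 distinct rows out of 36 strategies.

12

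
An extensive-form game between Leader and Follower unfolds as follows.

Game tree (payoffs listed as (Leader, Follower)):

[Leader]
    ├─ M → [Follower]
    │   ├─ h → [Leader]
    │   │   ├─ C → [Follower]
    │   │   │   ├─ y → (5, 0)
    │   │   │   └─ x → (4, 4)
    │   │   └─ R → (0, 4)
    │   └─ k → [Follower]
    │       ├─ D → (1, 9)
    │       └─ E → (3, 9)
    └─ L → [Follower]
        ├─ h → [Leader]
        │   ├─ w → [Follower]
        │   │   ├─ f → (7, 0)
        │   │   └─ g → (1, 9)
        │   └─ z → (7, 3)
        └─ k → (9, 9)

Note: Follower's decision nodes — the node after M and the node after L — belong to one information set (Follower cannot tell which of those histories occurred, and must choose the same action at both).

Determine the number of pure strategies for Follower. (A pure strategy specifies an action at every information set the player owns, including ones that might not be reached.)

16

Follower owns the information set {M, L} with actions {h, k} — two choices.
Follower owns the node after M-k with actions {D, E} — two choices.
Follower owns the node after M-h-C with actions {y, x} — two choices.
Follower owns the node after L-h-w with actions {f, g} — two choices.
A pure strategy fixes one action at each information set independently, so the count is the product 2 × 2 × 2 × 2 = 16.
(For reference, Leader has 8 pure strategies, giving a 16×8 normal-form matrix.)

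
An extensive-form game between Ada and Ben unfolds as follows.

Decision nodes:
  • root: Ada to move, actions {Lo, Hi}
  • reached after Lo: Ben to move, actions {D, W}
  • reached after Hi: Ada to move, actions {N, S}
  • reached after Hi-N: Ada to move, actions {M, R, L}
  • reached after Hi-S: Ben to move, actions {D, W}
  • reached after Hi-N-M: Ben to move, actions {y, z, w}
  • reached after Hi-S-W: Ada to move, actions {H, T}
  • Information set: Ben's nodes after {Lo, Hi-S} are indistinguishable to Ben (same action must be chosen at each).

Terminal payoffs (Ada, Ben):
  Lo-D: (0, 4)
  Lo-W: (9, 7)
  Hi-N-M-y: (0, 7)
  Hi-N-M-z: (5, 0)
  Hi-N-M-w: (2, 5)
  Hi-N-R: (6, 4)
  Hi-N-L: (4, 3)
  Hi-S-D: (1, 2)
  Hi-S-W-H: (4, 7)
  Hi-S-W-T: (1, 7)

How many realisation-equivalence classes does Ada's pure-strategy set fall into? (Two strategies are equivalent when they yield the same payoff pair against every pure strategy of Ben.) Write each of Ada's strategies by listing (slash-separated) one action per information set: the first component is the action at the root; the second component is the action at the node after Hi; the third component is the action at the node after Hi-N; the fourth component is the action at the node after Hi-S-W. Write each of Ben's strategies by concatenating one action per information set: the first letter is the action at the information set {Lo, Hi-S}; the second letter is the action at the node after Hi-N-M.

6

Ada has 24 pure strategies: Lo/N/M/H, Lo/N/M/T, Lo/N/R/H, Lo/N/R/T, Lo/N/L/H, Lo/N/L/T, Lo/S/M/H, Lo/S/M/T, Lo/S/R/H, Lo/S/R/T, Lo/S/L/H, Lo/S/L/T, Hi/N/M/H, Hi/N/M/T, Hi/N/R/H, Hi/N/R/T, Hi/N/L/H, Hi/N/L/T, Hi/S/M/H, Hi/S/M/T, Hi/S/R/H, Hi/S/R/T, Hi/S/L/H, Hi/S/L/T. Columns: Dy, Dz, Dw, Wy, Wz, Ww.
{Lo/N/M/H, Lo/N/M/T, Lo/N/R/H, Lo/N/R/T, Lo/N/L/H, Lo/N/L/T, Lo/S/M/H, Lo/S/M/T, Lo/S/R/H, Lo/S/R/T, Lo/S/L/H, Lo/S/L/T} → row (0,4) (0,4) (0,4) (9,7) (9,7) (9,7)
{Hi/N/M/H, Hi/N/M/T} → row (0,7) (5,0) (2,5) (0,7) (5,0) (2,5)
{Hi/N/R/H, Hi/N/R/T} → row (6,4) (6,4) (6,4) (6,4) (6,4) (6,4)
{Hi/N/L/H, Hi/N/L/T} → row (4,3) (4,3) (4,3) (4,3) (4,3) (4,3)
{Hi/S/M/H, Hi/S/R/H, Hi/S/L/H} → row (1,2) (1,2) (1,2) (4,7) (4,7) (4,7)
{Hi/S/M/T, Hi/S/R/T, Hi/S/L/T} → row (1,2) (1,2) (1,2) (1,7) (1,7) (1,7)
That's 6 distinct rows out of 24 strategies.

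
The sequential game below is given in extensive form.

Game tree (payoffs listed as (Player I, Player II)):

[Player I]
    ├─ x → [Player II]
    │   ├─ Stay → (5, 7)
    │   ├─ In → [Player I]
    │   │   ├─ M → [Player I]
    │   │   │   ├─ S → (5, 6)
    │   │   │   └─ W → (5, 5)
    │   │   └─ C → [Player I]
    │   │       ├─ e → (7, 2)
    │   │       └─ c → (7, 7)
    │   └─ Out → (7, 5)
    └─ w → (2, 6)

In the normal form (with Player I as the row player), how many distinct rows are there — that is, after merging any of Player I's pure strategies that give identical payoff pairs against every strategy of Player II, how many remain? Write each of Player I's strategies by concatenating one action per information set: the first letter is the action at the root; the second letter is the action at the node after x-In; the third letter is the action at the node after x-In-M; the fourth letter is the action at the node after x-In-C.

5

Player I has 16 pure strategies: xMSe, xMSc, xMWe, xMWc, xCSe, xCSc, xCWe, xCWc, wMSe, wMSc, wMWe, wMWc, wCSe, wCSc, wCWe, wCWc. Columns: Stay, In, Out.
{xMSe, xMSc} → row (5,7) (5,6) (7,5)
{xMWe, xMWc} → row (5,7) (5,5) (7,5)
{xCSe, xCWe} → row (5,7) (7,2) (7,5)
{xCSc, xCWc} → row (5,7) (7,7) (7,5)
{wMSe, wMSc, wMWe, wMWc, wCSe, wCSc, wCWe, wCWc} → row (2,6) (2,6) (2,6)
That's 5 distinct rows out of 16 strategies.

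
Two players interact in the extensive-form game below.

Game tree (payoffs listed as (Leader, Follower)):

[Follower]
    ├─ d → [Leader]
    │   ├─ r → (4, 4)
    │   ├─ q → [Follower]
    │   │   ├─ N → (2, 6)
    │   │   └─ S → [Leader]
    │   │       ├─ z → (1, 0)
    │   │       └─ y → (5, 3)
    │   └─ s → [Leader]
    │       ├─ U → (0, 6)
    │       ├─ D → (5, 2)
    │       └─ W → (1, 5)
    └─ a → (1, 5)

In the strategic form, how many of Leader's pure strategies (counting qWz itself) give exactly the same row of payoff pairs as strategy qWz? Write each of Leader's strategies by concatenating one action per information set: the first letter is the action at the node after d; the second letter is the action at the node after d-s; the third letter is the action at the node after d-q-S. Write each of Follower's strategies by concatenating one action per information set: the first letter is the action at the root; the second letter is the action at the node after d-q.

3

Row for qWz (columns dN, dS, aN, aS): (2,6) (1,0) (1,5) (1,5).
Under qWz, Leader's choice at the node after d-s can never be reached regardless of what Follower does, so varying those choices leaves every outcome unchanged.
Holding the reachable choices fixed and varying the unreachable one freely already gives 3 equivalent strategies.
No other strategy reproduces this row, so those 3 are the full class: qUz, qDz, qWz.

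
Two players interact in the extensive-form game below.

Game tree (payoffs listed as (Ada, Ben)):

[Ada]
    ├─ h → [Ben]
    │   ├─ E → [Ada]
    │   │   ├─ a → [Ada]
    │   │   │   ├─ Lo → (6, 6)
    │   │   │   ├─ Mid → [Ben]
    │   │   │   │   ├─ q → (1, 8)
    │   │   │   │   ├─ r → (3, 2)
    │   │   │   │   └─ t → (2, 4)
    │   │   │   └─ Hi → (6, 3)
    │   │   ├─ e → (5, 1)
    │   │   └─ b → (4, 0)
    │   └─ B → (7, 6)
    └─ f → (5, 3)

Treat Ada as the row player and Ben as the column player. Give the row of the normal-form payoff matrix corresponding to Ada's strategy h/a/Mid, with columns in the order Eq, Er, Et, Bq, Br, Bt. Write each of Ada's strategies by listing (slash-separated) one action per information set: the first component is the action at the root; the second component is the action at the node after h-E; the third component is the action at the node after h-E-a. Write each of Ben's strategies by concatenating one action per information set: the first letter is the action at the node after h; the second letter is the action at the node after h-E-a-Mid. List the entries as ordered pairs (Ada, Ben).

vs Eq: Ada plays h → Ben plays E at [h] → Ada plays a at [h-E] → Ada plays Mid at [h-E-a] → Ben plays q at [h-E-a-Mid] → (1, 8)
vs Er: Ada plays h → Ben plays E at [h] → Ada plays a at [h-E] → Ada plays Mid at [h-E-a] → Ben plays r at [h-E-a-Mid] → (3, 2)
vs Et: Ada plays h → Ben plays E at [h] → Ada plays a at [h-E] → Ada plays Mid at [h-E-a] → Ben plays t at [h-E-a-Mid] → (2, 4)
vs Bq: Ada plays h → Ben plays B at [h] → (7, 6)
vs Br: Ada plays h → Ben plays B at [h] → (7, 6)
vs Bt: Ada plays h → Ben plays B at [h] → (7, 6)

(1,8) (3,2) (2,4) (7,6) (7,6) (7,6)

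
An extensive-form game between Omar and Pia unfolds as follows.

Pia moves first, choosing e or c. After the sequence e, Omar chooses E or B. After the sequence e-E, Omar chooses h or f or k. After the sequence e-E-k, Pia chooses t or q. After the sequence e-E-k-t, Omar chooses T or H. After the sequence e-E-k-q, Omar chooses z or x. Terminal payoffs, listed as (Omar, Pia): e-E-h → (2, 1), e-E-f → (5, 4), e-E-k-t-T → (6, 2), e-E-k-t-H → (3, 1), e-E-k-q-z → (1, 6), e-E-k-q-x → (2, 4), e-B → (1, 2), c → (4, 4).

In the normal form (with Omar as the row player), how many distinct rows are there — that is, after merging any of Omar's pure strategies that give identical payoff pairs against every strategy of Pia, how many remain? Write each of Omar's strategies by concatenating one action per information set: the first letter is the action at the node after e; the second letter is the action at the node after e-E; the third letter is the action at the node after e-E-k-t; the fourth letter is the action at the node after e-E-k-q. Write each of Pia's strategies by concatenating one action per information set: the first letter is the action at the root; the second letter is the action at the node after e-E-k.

Omar has 24 pure strategies: EhTz, EhTx, EhHz, EhHx, EfTz, EfTx, EfHz, EfHx, EkTz, EkTx, EkHz, EkHx, BhTz, BhTx, BhHz, BhHx, BfTz, BfTx, BfHz, BfHx, BkTz, BkTx, BkHz, BkHx. Columns: et, eq, ct, cq.
{EhTz, EhTx, EhHz, EhHx} → row (2,1) (2,1) (4,4) (4,4)
{EfTz, EfTx, EfHz, EfHx} → row (5,4) (5,4) (4,4) (4,4)
{EkTz} → row (6,2) (1,6) (4,4) (4,4)
{EkTx} → row (6,2) (2,4) (4,4) (4,4)
{EkHz} → row (3,1) (1,6) (4,4) (4,4)
{EkHx} → row (3,1) (2,4) (4,4) (4,4)
{BhTz, BhTx, BhHz, BhHx, BfTz, BfTx, BfHz, BfHx, BkTz, BkTx, BkHz, BkHx} → row (1,2) (1,2) (4,4) (4,4)
That's 7 distinct rows out of 24 strategies.

7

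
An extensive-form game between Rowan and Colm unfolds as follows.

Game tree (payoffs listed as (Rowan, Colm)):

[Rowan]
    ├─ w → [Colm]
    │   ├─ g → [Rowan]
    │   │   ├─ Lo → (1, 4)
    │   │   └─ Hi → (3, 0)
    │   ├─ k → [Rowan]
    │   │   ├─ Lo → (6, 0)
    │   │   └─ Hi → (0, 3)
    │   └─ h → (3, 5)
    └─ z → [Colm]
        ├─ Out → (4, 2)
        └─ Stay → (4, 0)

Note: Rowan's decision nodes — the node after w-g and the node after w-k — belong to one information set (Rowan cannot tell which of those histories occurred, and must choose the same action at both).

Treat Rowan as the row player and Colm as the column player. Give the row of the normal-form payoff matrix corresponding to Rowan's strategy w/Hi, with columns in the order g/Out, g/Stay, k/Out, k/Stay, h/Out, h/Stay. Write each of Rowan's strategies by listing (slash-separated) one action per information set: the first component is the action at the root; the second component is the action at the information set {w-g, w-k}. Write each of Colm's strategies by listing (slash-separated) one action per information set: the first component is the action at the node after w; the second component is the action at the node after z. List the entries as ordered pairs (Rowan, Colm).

vs g/Out: Rowan plays w → Colm plays g at [w] → Rowan plays Hi at [w-g] → (3, 0)
vs g/Stay: Rowan plays w → Colm plays g at [w] → Rowan plays Hi at [w-g] → (3, 0)
vs k/Out: Rowan plays w → Colm plays k at [w] → Rowan plays Hi at [w-k] → (0, 3)
vs k/Stay: Rowan plays w → Colm plays k at [w] → Rowan plays Hi at [w-k] → (0, 3)
vs h/Out: Rowan plays w → Colm plays h at [w] → (3, 5)
vs h/Stay: Rowan plays w → Colm plays h at [w] → (3, 5)

(3,0) (3,0) (0,3) (0,3) (3,5) (3,5)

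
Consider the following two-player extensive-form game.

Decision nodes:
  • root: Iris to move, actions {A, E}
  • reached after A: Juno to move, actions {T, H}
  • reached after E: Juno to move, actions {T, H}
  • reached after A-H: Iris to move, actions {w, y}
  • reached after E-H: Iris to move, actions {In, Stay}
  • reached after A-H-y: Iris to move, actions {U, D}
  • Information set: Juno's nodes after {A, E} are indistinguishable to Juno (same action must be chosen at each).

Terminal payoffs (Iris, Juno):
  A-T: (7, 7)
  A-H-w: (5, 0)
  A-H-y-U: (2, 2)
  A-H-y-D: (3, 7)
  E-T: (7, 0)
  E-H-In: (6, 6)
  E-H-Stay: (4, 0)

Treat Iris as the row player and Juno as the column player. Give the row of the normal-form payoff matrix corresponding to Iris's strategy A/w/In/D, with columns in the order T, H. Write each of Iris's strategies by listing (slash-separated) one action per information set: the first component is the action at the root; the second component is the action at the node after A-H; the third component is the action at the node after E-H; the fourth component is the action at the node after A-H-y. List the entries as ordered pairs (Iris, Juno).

vs T: Iris plays A → Juno plays T at [A] → (7, 7)
vs H: Iris plays A → Juno plays H at [A] → Iris plays w at [A-H] → (5, 0)

(7,7) (5,0)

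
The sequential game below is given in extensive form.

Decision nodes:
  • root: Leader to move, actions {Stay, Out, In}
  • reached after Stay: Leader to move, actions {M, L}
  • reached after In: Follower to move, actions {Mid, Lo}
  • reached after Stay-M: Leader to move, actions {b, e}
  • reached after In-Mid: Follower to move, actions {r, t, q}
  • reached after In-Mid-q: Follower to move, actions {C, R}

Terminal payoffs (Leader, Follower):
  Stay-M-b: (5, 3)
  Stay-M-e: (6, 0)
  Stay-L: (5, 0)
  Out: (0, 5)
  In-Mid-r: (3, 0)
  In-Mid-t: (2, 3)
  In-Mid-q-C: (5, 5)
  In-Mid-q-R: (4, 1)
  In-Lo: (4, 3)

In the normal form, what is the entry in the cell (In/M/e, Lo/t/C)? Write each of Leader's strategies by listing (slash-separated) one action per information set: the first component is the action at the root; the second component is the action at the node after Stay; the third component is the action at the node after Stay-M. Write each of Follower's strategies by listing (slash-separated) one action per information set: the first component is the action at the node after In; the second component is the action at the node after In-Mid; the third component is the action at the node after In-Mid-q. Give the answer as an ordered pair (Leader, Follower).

(4, 3)

Trace the play path from the root:
  Leader plays In
  Follower plays Lo at [In]
→ terminal payoff (4, 3).
(Leader's choice at the node after Stay is never reached on this path, so it doesn't affect the outcome.)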